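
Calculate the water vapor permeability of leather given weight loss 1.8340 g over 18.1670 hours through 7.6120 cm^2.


Formula: WVP = loss / (area * time)
Substituting: WVP = 1.8340 / (7.6120 * 18.1670)
Result: 0.0132623 g/(cm^2*hr)


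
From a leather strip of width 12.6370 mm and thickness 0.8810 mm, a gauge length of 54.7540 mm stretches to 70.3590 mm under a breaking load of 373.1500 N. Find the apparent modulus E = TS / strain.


TS = F / (w * t) = 373.1500 / (12.6370 * 0.8810) = 33.5169 N/mm^2
strain = (Lf - L0) / L0 = (70.3590 - 54.7540) / 54.7540 = 0.2850
E = TS / strain = 33.5169 / 0.2850 = 117.6022 N/mm^2


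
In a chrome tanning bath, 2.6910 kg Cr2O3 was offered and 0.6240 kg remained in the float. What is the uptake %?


Formula: Uptake = (offered - residual) / offered * 100
Substituting: Uptake = (2.6910 - 0.6240) / 2.6910 * 100
Result: 76.8116 %


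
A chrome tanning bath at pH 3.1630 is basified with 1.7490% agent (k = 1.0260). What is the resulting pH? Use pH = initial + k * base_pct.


Formula: pH_final = pH_initial + k * base_pct
Substituting: pH_final = 3.1630 + 1.0260 * 1.7490
Result: 4.9575


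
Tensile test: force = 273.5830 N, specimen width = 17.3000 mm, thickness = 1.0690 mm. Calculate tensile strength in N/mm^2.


Formula: TS = force / (width * thickness)
Substituting: TS = 273.5830 / (17.3000 * 1.0690)
Result: 14.7933 N/mm^2


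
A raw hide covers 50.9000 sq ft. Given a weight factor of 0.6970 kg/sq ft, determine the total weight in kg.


Formula: Weight = area * weight_per_sqft
Substituting: Weight = 50.9000 * 0.6970
Result: 35.4773 kg


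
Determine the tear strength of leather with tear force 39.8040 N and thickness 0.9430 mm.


Formula: Tear strength = force / thickness
Substituting: Tear strength = 39.8040 / 0.9430
Result: 42.2100 N/mm


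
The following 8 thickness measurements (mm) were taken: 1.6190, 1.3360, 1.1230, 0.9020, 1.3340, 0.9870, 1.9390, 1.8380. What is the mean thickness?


Formula: Average = sum / n
Substituting: Average = 11.0780 / 8
Result: 1.3847 mm


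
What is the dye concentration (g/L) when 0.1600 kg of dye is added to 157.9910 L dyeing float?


Formula: Conc = dye_mass(kg) / volume(L) * 1000
Substituting: Conc = 0.1600 / 157.9910 * 1000
Result: 1.0127 g/L


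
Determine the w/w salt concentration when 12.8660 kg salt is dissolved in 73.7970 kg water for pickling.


Formula: Conc = salt / (water + salt) * 100
Substituting: Conc = 12.8660 / (73.7970 + 12.8660) * 100
Result: 14.8460 %


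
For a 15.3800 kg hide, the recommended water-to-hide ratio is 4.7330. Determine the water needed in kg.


Formula: Water = hide_weight * ratio
Substituting: Water = 15.3800 * 4.7330
Result: 72.7935 kg


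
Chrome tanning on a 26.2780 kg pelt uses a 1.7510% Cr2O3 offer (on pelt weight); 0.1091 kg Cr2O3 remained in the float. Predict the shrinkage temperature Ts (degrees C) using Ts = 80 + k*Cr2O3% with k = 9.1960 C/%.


Offered = pelt * offer_pct / 100 = 26.2780 * 1.7510 / 100 = 0.4601 kg
Uptake = offered - residual = 0.4601 - 0.1091 = 0.3510 kg
Cr2O3% on pelt = uptake / pelt * 100 = 0.3510 / 26.2780 * 100 = 1.3358 %
Ts = 80 + k * Cr2O3% = 80 + 9.1960 * 1.3358 = 92.2842 C


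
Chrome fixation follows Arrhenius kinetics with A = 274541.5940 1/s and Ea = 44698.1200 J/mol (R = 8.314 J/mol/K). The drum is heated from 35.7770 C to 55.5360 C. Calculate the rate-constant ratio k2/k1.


T1 = 35.7770 + 273.15 = 308.9270 K; T2 = 55.5360 + 273.15 = 328.6860 K
k1 = A * exp(-Ea/(R*T1)) = 274541.5940 * exp(-44698.1200/(8.314*308.9270)) = 0.00759616 1/s
k2 = A * exp(-Ea/(R*T2)) = 274541.5940 * exp(-44698.1200/(8.314*328.6860)) = 0.0216245 1/s
k2/k1 = 0.0216245 / 0.00759616 = 2.8468


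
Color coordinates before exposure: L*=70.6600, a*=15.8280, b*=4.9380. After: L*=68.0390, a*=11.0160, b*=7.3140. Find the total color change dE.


dL = -2.6210, da = -4.8120, db = 2.3760
dE = sqrt((-2.6210)^2 + (-4.8120)^2 + 2.3760^2) = 5.9725


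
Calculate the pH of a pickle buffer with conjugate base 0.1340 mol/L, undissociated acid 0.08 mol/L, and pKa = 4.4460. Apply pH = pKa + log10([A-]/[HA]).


ratio = [A-] / [HA] = 0.1340 / 0.08 = 1.6750
log10(ratio) = 0.2240
pH = pKa + log10(ratio) = 4.4460 + 0.2240 = 4.6700


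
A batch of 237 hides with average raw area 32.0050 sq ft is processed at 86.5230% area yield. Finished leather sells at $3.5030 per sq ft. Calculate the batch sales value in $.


Raw_total = N * avg_area = 237 * 32.0050 = 7585.1850 sq ft
Finished = Raw_total * yield / 100 = 7585.1850 * 86.5230 / 100 = 6562.9296 sq ft
Value = Finished * price = 6562.9296 * 3.5030 = 22989.9425 $


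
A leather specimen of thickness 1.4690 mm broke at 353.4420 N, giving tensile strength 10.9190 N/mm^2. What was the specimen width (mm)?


Formula: w = F / (TS * t)
Substituting: w = 353.4420 / (10.9190 * 1.4690)
Result: 22.0350 mm


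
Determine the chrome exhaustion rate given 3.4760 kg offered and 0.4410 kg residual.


Formula: Uptake = (offered - residual) / offered * 100
Substituting: Uptake = (3.4760 - 0.4410) / 3.4760 * 100
Result: 87.3130 %


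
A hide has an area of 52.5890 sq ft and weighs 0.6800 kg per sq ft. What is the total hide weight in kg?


Formula: Weight = area * weight_per_sqft
Substituting: Weight = 52.5890 * 0.6800
Result: 35.7605 kg


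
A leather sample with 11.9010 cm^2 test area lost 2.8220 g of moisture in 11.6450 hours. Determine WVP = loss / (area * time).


Formula: WVP = loss / (area * time)
Substituting: WVP = 2.8220 / (11.9010 * 11.6450)
Result: 0.0203626 g/(cm^2*hr)


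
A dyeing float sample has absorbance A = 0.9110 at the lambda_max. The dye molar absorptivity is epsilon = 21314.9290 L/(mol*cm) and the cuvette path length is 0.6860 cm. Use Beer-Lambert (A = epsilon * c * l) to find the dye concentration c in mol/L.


Formula: c = A / (epsilon * l)
Substituting: c = 0.9110 / (21314.9290 * 0.6860)
Result: 6.2303e-05 mol/L


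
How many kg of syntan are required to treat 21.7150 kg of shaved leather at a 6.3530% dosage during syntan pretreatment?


Formula: Syntan = substrate * pct / 100
Substituting: Syntan = 21.7150 * 6.3530 / 100
Result: 1.3796 kg


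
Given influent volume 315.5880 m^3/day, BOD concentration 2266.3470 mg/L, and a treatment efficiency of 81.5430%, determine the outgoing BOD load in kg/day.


Load_in = volume * conc / 1000 = 315.5880 * 2266.3470 / 1000 = 715.2319 kg/day
Removed = Load_in * eff / 100 = 715.2319 * 81.5430 / 100 = 583.2216 kg/day
Load_out = Load_in - Removed = 715.2319 - 583.2216 = 132.0104 kg/day


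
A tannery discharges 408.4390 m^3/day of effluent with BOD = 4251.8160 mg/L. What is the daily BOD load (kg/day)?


Formula: BOD_load = volume * conc / 1000
Substituting: BOD_load = 408.4390 * 4251.8160 / 1000
Result: 1736.6075 kg/day


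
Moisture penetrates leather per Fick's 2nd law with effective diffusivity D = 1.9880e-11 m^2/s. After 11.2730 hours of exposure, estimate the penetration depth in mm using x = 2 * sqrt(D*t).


t = 11.2730 hr * 3600 = 40582.8000 s
D * t = 1.9880e-11 * 40582.8000 = 8.0679e-07
x = 2 * sqrt(D*t) = 2 * sqrt(8.0679e-07) = 0.00179643 m = 1.7964 mm


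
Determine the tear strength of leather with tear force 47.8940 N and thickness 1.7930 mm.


Formula: Tear strength = force / thickness
Substituting: Tear strength = 47.8940 / 1.7930
Result: 26.7117 N/mm


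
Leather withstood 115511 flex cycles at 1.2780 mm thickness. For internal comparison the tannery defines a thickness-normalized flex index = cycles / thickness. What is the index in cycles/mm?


Formula: Index = cycles / thickness
Substituting: Index = 115511 / 1.2780
Result: 90384.1941 cycles/mm


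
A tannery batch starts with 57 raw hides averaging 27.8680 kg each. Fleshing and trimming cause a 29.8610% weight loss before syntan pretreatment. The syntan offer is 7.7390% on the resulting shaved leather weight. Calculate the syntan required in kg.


Total_raw = N * avg_wt = 57 * 27.8680 = 1588.4760 kg
Substrate = Total_raw * (1 - loss/100) = 1588.4760 * (1 - 29.8610/100) = 1114.1412 kg
Syntan = Substrate * pct / 100 = 1114.1412 * 7.7390 / 100 = 86.2234 kg


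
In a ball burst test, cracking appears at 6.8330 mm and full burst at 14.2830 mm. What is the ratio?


Formula: Ratio = crack / burst
Substituting: Ratio = 6.8330 / 14.2830
Result: 0.4784


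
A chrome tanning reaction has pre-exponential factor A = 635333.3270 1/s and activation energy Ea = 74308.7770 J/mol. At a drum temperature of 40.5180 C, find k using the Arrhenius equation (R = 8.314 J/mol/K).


T_K = T_C + 273.15 = 40.5180 + 273.15 = 313.6680 K
exponent = -Ea / (R * T_K) = -74308.7770 / (8.314 * 313.6680) = -28.4944
k = A * exp(exponent) = 635333.3270 * exp(-28.4944) = 2.6794e-07 1/s


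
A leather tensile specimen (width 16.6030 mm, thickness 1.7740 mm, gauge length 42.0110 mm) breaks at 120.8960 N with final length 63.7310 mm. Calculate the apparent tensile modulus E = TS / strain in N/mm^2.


TS = F / (w * t) = 120.8960 / (16.6030 * 1.7740) = 4.1046 N/mm^2
strain = (Lf - L0) / L0 = (63.7310 - 42.0110) / 42.0110 = 0.5170
E = TS / strain = 4.1046 / 0.5170 = 7.9392 N/mm^2


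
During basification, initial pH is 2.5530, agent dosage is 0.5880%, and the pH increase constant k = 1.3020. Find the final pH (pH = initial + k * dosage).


Formula: pH_final = pH_initial + k * base_pct
Substituting: pH_final = 2.5530 + 1.3020 * 0.5880
Result: 3.3186


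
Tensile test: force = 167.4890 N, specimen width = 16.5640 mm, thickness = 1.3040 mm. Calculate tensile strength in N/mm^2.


Formula: TS = force / (width * thickness)
Substituting: TS = 167.4890 / (16.5640 * 1.3040)
Result: 7.7543 N/mm^2


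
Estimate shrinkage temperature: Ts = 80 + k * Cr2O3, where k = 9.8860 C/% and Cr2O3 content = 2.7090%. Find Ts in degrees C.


Formula: Ts = 80 + k * Cr2O3
Substituting: Ts = 80 + 9.8860 * 2.7090
Result: 106.7812 C


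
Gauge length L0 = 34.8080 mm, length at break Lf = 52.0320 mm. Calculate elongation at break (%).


Formula: Elongation = (Lf - L0) / L0 * 100
Substituting: Elongation = (52.0320 - 34.8080) / 34.8080 * 100
Result: 49.4829 %


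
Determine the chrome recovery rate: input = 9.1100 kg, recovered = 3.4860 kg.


Formula: Recovery = recovered / input * 100
Substituting: Recovery = 3.4860 / 9.1100 * 100
Result: 38.2656 %


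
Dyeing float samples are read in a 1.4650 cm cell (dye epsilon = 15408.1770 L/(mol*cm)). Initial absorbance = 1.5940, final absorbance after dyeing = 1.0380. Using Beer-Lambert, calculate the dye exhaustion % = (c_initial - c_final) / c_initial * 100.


c_initial = A_i / (epsilon * l) = 1.5940 / (15408.1770 * 1.4650) = 7.0615e-05 mol/L
c_final = A_f / (epsilon * l) = 1.0380 / (15408.1770 * 1.4650) = 4.5984e-05 mol/L
Exhaustion = (c_initial - c_final) / c_initial * 100 = (7.0615e-05 - 4.5984e-05) / 7.0615e-05 * 100 = 34.8808 %


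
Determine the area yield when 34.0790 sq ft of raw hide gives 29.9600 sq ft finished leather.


Formula: Yield = finished / raw * 100
Substituting: Yield = 29.9600 / 34.0790 * 100
Result: 87.9134 %


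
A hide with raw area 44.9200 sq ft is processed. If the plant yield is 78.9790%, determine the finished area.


Formula: finished = raw * yield / 100
Substituting: finished = 44.9200 * 78.9790 / 100
Result: 35.4774 sq ft


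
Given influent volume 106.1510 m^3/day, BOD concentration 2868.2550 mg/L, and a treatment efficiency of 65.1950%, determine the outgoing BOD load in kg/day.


Load_in = volume * conc / 1000 = 106.1510 * 2868.2550 / 1000 = 304.4681 kg/day
Removed = Load_in * eff / 100 = 304.4681 * 65.1950 / 100 = 198.4980 kg/day
Load_out = Load_in - Removed = 304.4681 - 198.4980 = 105.9701 kg/day


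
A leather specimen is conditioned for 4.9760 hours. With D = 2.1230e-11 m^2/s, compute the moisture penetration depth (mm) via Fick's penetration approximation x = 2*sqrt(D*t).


t = 4.9760 hr * 3600 = 17913.6000 s
D * t = 2.1230e-11 * 17913.6000 = 3.8031e-07
x = 2 * sqrt(D*t) = 2 * sqrt(3.8031e-07) = 0.00123338 m = 1.2334 mm


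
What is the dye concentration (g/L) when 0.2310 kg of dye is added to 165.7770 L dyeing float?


Formula: Conc = dye_mass(kg) / volume(L) * 1000
Substituting: Conc = 0.2310 / 165.7770 * 1000
Result: 1.3934 g/L


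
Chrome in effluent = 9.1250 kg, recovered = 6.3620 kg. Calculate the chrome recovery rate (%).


Formula: Recovery = recovered / input * 100
Substituting: Recovery = 6.3620 / 9.1250 * 100
Result: 69.7205 %


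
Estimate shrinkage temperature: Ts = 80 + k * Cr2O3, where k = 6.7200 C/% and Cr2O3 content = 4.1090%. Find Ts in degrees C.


Formula: Ts = 80 + k * Cr2O3
Substituting: Ts = 80 + 6.7200 * 4.1090
Result: 107.6125 C


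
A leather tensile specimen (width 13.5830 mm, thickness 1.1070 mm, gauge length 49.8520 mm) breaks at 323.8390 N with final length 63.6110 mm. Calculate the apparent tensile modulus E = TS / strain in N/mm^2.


TS = F / (w * t) = 323.8390 / (13.5830 * 1.1070) = 21.5370 N/mm^2
strain = (Lf - L0) / L0 = (63.6110 - 49.8520) / 49.8520 = 0.2760
E = TS / strain = 21.5370 / 0.2760 = 78.0336 N/mm^2


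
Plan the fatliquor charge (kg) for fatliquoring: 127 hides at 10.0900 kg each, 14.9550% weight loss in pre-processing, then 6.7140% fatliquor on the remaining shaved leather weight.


Total_raw = N * avg_wt = 127 * 10.0900 = 1281.4300 kg
Substrate = Total_raw * (1 - loss/100) = 1281.4300 * (1 - 14.9550/100) = 1089.7921 kg
Fat = Substrate * pct / 100 = 1089.7921 * 6.7140 / 100 = 73.1686 kg


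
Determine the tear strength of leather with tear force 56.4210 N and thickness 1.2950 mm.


Formula: Tear strength = force / thickness
Substituting: Tear strength = 56.4210 / 1.2950
Result: 43.5683 N/mm


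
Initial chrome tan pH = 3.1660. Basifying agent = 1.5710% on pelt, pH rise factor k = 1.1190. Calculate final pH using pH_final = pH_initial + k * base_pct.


Formula: pH_final = pH_initial + k * base_pct
Substituting: pH_final = 3.1660 + 1.1190 * 1.5710
Result: 4.9239


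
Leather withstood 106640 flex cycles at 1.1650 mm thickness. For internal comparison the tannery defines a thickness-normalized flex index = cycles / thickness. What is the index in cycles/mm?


Formula: Index = cycles / thickness
Substituting: Index = 106640 / 1.1650
Result: 91536.4807 cycles/mm


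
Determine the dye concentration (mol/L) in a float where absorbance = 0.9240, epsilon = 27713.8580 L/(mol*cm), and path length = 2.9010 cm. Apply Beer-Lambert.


Formula: c = A / (epsilon * l)
Substituting: c = 0.9240 / (27713.8580 * 2.9010)
Result: 1.1493e-05 mol/L


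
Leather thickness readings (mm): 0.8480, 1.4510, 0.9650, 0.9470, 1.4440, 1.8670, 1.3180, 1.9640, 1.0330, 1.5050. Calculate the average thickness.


Formula: Average = sum / n
Substituting: Average = 13.3420 / 10
Result: 1.3342 mm


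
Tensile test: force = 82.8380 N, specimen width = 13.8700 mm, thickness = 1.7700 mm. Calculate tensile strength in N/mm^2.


Formula: TS = force / (width * thickness)
Substituting: TS = 82.8380 / (13.8700 * 1.7700)
Result: 3.3743 N/mm^2


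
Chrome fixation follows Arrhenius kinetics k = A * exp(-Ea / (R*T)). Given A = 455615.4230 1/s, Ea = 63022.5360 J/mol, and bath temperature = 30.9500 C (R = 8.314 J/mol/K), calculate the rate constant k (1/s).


T_K = T_C + 273.15 = 30.9500 + 273.15 = 304.1000 K
exponent = -Ea / (R * T_K) = -63022.5360 / (8.314 * 304.1000) = -24.9270
k = A * exp(exponent) = 455615.4230 * exp(-24.9270) = 6.8070e-06 1/s


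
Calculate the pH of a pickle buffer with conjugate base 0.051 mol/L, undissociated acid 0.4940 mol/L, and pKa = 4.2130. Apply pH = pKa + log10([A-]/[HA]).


ratio = [A-] / [HA] = 0.051 / 0.4940 = 0.1032
log10(ratio) = -0.9862
pH = pKa + log10(ratio) = 4.2130 - 0.9862 = 3.2268


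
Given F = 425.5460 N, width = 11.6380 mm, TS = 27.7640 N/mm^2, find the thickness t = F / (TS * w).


Formula: t = F / (TS * w)
Substituting: t = 425.5460 / (27.7640 * 11.6380)
Result: 1.3170 mm


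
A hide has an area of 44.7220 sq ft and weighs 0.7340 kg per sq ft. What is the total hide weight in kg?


Formula: Weight = area * weight_per_sqft
Substituting: Weight = 44.7220 * 0.7340
Result: 32.8259 kg


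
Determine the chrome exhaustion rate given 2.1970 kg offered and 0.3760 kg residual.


Formula: Uptake = (offered - residual) / offered * 100
Substituting: Uptake = (2.1970 - 0.3760) / 2.1970 * 100
Result: 82.8858 %


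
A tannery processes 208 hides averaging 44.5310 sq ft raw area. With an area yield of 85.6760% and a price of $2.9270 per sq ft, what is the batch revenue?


Raw_total = N * avg_area = 208 * 44.5310 = 9262.4480 sq ft
Finished = Raw_total * yield / 100 = 9262.4480 * 85.6760 / 100 = 7935.6949 sq ft
Value = Finished * price = 7935.6949 * 2.9270 = 23227.7791 $


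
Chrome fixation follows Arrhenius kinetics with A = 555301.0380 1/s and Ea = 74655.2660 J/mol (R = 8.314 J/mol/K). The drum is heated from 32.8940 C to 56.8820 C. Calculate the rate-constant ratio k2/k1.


T1 = 32.8940 + 273.15 = 306.0440 K; T2 = 56.8820 + 273.15 = 330.0320 K
k1 = A * exp(-Ea/(R*T1)) = 555301.0380 * exp(-74655.2660/(8.314*306.0440)) = 1.0049e-07 1/s
k2 = A * exp(-Ea/(R*T2)) = 555301.0380 * exp(-74655.2660/(8.314*330.0320)) = 8.4782e-07 1/s
k2/k1 = 8.4782e-07 / 1.0049e-07 = 8.4366


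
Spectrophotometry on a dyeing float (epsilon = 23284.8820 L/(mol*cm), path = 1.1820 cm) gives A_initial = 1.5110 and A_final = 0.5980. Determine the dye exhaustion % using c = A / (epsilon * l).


c_initial = A_i / (epsilon * l) = 1.5110 / (23284.8820 * 1.1820) = 5.4900e-05 mol/L
c_final = A_f / (epsilon * l) = 0.5980 / (23284.8820 * 1.1820) = 2.1727e-05 mol/L
Exhaustion = (c_initial - c_final) / c_initial * 100 = (5.4900e-05 - 2.1727e-05) / 5.4900e-05 * 100 = 60.4236 %


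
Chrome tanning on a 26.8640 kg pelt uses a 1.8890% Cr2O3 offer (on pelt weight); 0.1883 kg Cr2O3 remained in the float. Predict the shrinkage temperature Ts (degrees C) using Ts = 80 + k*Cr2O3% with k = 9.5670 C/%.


Offered = pelt * offer_pct / 100 = 26.8640 * 1.8890 / 100 = 0.5075 kg
Uptake = offered - residual = 0.5075 - 0.1883 = 0.3192 kg
Cr2O3% on pelt = uptake / pelt * 100 = 0.3192 / 26.8640 * 100 = 1.1881 %
Ts = 80 + k * Cr2O3% = 80 + 9.5670 * 1.1881 = 91.3662 C


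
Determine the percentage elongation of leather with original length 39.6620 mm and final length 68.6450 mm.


Formula: Elongation = (Lf - L0) / L0 * 100
Substituting: Elongation = (68.6450 - 39.6620) / 39.6620 * 100
Result: 73.0750 %


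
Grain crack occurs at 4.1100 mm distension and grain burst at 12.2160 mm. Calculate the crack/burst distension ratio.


Formula: Ratio = crack / burst
Substituting: Ratio = 4.1100 / 12.2160
Result: 0.3364


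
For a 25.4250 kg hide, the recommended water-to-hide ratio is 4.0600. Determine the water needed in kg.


Formula: Water = hide_weight * ratio
Substituting: Water = 25.4250 * 4.0600
Result: 103.2255 kg


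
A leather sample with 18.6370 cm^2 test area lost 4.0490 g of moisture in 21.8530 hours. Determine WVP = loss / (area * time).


Formula: WVP = loss / (area * time)
Substituting: WVP = 4.0490 / (18.6370 * 21.8530)
Result: 0.0099417 g/(cm^2*hr)


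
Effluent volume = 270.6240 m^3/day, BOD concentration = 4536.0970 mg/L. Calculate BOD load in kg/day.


Formula: BOD_load = volume * conc / 1000
Substituting: BOD_load = 270.6240 * 4536.0970 / 1000
Result: 1227.5767 kg/day


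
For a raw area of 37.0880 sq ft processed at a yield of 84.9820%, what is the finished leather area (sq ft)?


Formula: finished = raw * yield / 100
Substituting: finished = 37.0880 * 84.9820 / 100
Result: 31.5181 sq ft


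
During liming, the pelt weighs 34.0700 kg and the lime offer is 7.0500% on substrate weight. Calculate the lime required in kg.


Formula: Lime = substrate * pct / 100
Substituting: Lime = 34.0700 * 7.0500 / 100
Result: 2.4019 kg


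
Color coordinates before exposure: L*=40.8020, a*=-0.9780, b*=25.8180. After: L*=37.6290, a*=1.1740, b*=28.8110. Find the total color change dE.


dL = -3.1730, da = 2.1520, db = 2.9930
dE = sqrt((-3.1730)^2 + 2.1520^2 + 2.9930^2) = 4.8639


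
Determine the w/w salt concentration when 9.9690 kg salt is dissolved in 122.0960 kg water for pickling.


Formula: Conc = salt / (water + salt) * 100
Substituting: Conc = 9.9690 / (122.0960 + 9.9690) * 100
Result: 7.5486 %


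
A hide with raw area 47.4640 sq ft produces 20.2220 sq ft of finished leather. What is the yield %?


Formula: Yield = finished / raw * 100
Substituting: Yield = 20.2220 / 47.4640 * 100
Result: 42.6049 %


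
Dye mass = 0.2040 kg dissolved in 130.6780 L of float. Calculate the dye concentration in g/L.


Formula: Conc = dye_mass(kg) / volume(L) * 1000
Substituting: Conc = 0.2040 / 130.6780 * 1000
Result: 1.5611 g/L


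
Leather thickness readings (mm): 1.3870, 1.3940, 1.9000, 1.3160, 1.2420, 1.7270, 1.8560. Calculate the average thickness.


Formula: Average = sum / n
Substituting: Average = 10.8220 / 7
Result: 1.5460 mm


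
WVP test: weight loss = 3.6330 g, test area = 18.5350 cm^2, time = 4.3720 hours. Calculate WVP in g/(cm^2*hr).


Formula: WVP = loss / (area * time)
Substituting: WVP = 3.6330 / (18.5350 * 4.3720)
Result: 0.0448325 g/(cm^2*hr)


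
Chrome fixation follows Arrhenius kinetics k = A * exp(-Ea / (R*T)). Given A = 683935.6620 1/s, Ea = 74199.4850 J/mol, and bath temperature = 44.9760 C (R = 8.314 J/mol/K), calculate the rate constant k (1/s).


T_K = T_C + 273.15 = 44.9760 + 273.15 = 318.1260 K
exponent = -Ea / (R * T_K) = -74199.4850 / (8.314 * 318.1260) = -28.0538
k = A * exp(exponent) = 683935.6620 * exp(-28.0538) = 4.4813e-07 1/s


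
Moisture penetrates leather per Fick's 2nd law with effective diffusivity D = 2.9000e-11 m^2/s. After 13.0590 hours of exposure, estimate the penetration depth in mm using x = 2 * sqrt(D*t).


t = 13.0590 hr * 3600 = 47012.4000 s
D * t = 2.9000e-11 * 47012.4000 = 1.3634e-06
x = 2 * sqrt(D*t) = 2 * sqrt(1.3634e-06) = 0.00233526 m = 2.3353 mm


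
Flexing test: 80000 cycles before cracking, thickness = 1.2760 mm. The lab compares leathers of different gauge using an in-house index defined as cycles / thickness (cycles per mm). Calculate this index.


Formula: Index = cycles / thickness
Substituting: Index = 80000 / 1.2760
Result: 62695.9248 cycles/mm


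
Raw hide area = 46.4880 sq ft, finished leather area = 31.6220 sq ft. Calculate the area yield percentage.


Formula: Yield = finished / raw * 100
Substituting: Yield = 31.6220 / 46.4880 * 100
Result: 68.0219 %


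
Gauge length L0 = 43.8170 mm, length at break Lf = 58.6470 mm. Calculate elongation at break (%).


Formula: Elongation = (Lf - L0) / L0 * 100
Substituting: Elongation = (58.6470 - 43.8170) / 43.8170 * 100
Result: 33.8453 %


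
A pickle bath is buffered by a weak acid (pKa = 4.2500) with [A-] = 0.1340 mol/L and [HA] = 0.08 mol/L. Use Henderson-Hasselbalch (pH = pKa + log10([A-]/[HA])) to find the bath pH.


ratio = [A-] / [HA] = 0.1340 / 0.08 = 1.6750
log10(ratio) = 0.2240
pH = pKa + log10(ratio) = 4.2500 + 0.2240 = 4.4740


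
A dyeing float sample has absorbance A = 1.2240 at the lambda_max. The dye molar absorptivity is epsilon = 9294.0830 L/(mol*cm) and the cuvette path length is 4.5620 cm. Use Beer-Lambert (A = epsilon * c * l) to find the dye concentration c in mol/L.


Formula: c = A / (epsilon * l)
Substituting: c = 1.2240 / (9294.0830 * 4.5620)
Result: 2.8868e-05 mol/L


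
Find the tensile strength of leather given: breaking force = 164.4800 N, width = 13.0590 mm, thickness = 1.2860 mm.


Formula: TS = force / (width * thickness)
Substituting: TS = 164.4800 / (13.0590 * 1.2860)
Result: 9.7940 N/mm^2


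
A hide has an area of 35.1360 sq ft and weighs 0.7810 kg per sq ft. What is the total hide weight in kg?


Formula: Weight = area * weight_per_sqft
Substituting: Weight = 35.1360 * 0.7810
Result: 27.4412 kg


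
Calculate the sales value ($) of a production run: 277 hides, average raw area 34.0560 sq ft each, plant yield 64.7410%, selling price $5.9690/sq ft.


Raw_total = N * avg_area = 277 * 34.0560 = 9433.5120 sq ft
Finished = Raw_total * yield / 100 = 9433.5120 * 64.7410 / 100 = 6107.3500 sq ft
Value = Finished * price = 6107.3500 * 5.9690 = 36454.7722 $


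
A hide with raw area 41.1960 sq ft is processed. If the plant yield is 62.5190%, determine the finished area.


Formula: finished = raw * yield / 100
Substituting: finished = 41.1960 * 62.5190 / 100
Result: 25.7553 sq ft


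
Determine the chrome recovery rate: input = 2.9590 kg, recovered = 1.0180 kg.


Formula: Recovery = recovered / input * 100
Substituting: Recovery = 1.0180 / 2.9590 * 100
Result: 34.4035 %


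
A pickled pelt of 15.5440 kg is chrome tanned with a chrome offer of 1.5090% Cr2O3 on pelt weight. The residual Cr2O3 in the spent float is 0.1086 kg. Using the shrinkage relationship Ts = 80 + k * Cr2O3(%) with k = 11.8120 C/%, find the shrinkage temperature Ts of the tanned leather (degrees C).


Offered = pelt * offer_pct / 100 = 15.5440 * 1.5090 / 100 = 0.2346 kg
Uptake = offered - residual = 0.2346 - 0.1086 = 0.1260 kg
Cr2O3% on pelt = uptake / pelt * 100 = 0.1260 / 15.5440 * 100 = 0.8103 %
Ts = 80 + k * Cr2O3% = 80 + 11.8120 * 0.8103 = 89.5717 C


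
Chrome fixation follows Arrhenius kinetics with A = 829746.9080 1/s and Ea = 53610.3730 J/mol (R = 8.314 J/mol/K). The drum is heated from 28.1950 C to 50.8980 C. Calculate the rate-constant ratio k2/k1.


T1 = 28.1950 + 273.15 = 301.3450 K; T2 = 50.8980 + 273.15 = 324.0480 K
k1 = A * exp(-Ea/(R*T1)) = 829746.9080 * exp(-53610.3730/(8.314*301.3450)) = 4.2255e-04 1/s
k2 = A * exp(-Ea/(R*T2)) = 829746.9080 * exp(-53610.3730/(8.314*324.0480)) = 0.00189215 1/s
k2/k1 = 0.00189215 / 4.2255e-04 = 4.4779


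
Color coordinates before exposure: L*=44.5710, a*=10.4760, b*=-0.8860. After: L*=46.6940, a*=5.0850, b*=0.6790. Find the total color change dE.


dL = 2.1230, da = -5.3910, db = 1.5650
dE = sqrt(2.1230^2 + (-5.3910)^2 + 1.5650^2) = 6.0016


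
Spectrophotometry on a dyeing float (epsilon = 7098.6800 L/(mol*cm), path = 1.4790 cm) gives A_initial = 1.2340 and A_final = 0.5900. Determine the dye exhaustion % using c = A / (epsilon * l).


c_initial = A_i / (epsilon * l) = 1.2340 / (7098.6800 * 1.4790) = 1.1754e-04 mol/L
c_final = A_f / (epsilon * l) = 0.5900 / (7098.6800 * 1.4790) = 5.6196e-05 mol/L
Exhaustion = (c_initial - c_final) / c_initial * 100 = (1.1754e-04 - 5.6196e-05) / 1.1754e-04 * 100 = 52.1880 %


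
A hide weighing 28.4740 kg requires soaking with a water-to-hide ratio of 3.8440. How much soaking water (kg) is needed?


Formula: Water = hide_weight * ratio
Substituting: Water = 28.4740 * 3.8440
Result: 109.4541 kg


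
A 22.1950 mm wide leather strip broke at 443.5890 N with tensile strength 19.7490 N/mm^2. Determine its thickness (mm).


Formula: t = F / (TS * w)
Substituting: t = 443.5890 / (19.7490 * 22.1950)
Result: 1.0120 mm


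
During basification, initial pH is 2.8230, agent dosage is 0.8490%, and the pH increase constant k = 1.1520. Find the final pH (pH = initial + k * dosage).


Formula: pH_final = pH_initial + k * base_pct
Substituting: pH_final = 2.8230 + 1.1520 * 0.8490
Result: 3.8010


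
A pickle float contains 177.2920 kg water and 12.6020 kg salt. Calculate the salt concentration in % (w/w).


Formula: Conc = salt / (water + salt) * 100
Substituting: Conc = 12.6020 / (177.2920 + 12.6020) * 100
Result: 6.6363 %


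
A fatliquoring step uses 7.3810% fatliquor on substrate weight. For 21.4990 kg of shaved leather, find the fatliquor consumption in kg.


Formula: Fat = substrate * pct / 100
Substituting: Fat = 21.4990 * 7.3810 / 100
Result: 1.5868 kg


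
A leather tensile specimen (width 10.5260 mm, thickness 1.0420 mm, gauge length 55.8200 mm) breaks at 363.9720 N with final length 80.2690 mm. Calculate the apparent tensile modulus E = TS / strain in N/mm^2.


TS = F / (w * t) = 363.9720 / (10.5260 * 1.0420) = 33.1846 N/mm^2
strain = (Lf - L0) / L0 = (80.2690 - 55.8200) / 55.8200 = 0.4380
E = TS / strain = 33.1846 / 0.4380 = 75.7645 N/mm^2


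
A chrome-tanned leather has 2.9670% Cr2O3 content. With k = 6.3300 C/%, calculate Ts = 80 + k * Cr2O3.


Formula: Ts = 80 + k * Cr2O3
Substituting: Ts = 80 + 6.3300 * 2.9670
Result: 98.7811 C


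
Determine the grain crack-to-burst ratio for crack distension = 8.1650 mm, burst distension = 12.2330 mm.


Formula: Ratio = crack / burst
Substituting: Ratio = 8.1650 / 12.2330
Result: 0.6675


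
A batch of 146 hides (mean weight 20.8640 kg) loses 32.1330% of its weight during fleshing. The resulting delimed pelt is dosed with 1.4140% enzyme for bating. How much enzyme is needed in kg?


Total_raw = N * avg_wt = 146 * 20.8640 = 3046.1440 kg
Substrate = Total_raw * (1 - loss/100) = 3046.1440 * (1 - 32.1330/100) = 2067.3265 kg
Enzyme = Substrate * pct / 100 = 2067.3265 * 1.4140 / 100 = 29.2320 kg


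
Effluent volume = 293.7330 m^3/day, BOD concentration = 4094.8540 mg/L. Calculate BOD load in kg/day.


Formula: BOD_load = volume * conc / 1000
Substituting: BOD_load = 293.7330 * 4094.8540 / 1000
Result: 1202.7937 kg/day


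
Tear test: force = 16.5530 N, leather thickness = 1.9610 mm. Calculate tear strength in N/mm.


Formula: Tear strength = force / thickness
Substituting: Tear strength = 16.5530 / 1.9610
Result: 8.4411 N/mm


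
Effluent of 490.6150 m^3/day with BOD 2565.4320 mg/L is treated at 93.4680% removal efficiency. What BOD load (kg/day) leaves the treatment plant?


Load_in = volume * conc / 1000 = 490.6150 * 2565.4320 / 1000 = 1258.6394 kg/day
Removed = Load_in * eff / 100 = 1258.6394 * 93.4680 / 100 = 1176.4251 kg/day
Load_out = Load_in - Removed = 1258.6394 - 1176.4251 = 82.2143 kg/day


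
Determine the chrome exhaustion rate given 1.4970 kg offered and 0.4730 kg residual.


Formula: Uptake = (offered - residual) / offered * 100
Substituting: Uptake = (1.4970 - 0.4730) / 1.4970 * 100
Result: 68.4035 %


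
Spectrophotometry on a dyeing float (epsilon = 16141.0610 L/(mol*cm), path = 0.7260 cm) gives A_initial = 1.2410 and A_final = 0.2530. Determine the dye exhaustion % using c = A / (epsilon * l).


c_initial = A_i / (epsilon * l) = 1.2410 / (16141.0610 * 0.7260) = 1.0590e-04 mol/L
c_final = A_f / (epsilon * l) = 0.2530 / (16141.0610 * 0.7260) = 2.1590e-05 mol/L
Exhaustion = (c_initial - c_final) / c_initial * 100 = (1.0590e-04 - 2.1590e-05) / 1.0590e-04 * 100 = 79.6132 %


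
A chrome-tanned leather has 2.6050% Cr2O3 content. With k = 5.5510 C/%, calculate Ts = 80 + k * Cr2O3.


Formula: Ts = 80 + k * Cr2O3
Substituting: Ts = 80 + 5.5510 * 2.6050
Result: 94.4604 C


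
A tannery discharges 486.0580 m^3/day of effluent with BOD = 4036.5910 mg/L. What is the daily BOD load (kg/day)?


Formula: BOD_load = volume * conc / 1000
Substituting: BOD_load = 486.0580 * 4036.5910 / 1000
Result: 1962.0173 kg/day


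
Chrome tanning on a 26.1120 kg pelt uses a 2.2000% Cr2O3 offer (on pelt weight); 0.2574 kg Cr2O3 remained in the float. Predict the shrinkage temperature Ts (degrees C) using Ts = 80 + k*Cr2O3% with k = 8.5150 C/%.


Offered = pelt * offer_pct / 100 = 26.1120 * 2.2000 / 100 = 0.5745 kg
Uptake = offered - residual = 0.5745 - 0.2574 = 0.3171 kg
Cr2O3% on pelt = uptake / pelt * 100 = 0.3171 / 26.1120 * 100 = 1.2142 %
Ts = 80 + k * Cr2O3% = 80 + 8.5150 * 1.2142 = 90.3393 C


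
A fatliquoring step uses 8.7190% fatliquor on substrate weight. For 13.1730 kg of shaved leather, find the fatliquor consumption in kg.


Formula: Fat = substrate * pct / 100
Substituting: Fat = 13.1730 * 8.7190 / 100
Result: 1.1486 kg


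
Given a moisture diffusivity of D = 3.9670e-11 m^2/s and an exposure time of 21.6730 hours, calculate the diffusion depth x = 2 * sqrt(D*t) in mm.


t = 21.6730 hr * 3600 = 78022.8000 s
D * t = 3.9670e-11 * 78022.8000 = 3.0952e-06
x = 2 * sqrt(D*t) = 2 * sqrt(3.0952e-06) = 0.00351862 m = 3.5186 mm


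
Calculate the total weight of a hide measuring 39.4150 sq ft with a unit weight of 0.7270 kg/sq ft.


Formula: Weight = area * weight_per_sqft
Substituting: Weight = 39.4150 * 0.7270
Result: 28.6547 kg


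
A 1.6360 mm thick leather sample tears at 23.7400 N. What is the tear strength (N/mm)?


Formula: Tear strength = force / thickness
Substituting: Tear strength = 23.7400 / 1.6360
Result: 14.5110 N/mm


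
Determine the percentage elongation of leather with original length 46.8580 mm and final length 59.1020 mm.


Formula: Elongation = (Lf - L0) / L0 * 100
Substituting: Elongation = (59.1020 - 46.8580) / 46.8580 * 100
Result: 26.1300 %


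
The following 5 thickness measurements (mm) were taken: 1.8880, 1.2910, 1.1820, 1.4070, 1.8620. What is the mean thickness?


Formula: Average = sum / n
Substituting: Average = 7.6300 / 5
Result: 1.5260 mm


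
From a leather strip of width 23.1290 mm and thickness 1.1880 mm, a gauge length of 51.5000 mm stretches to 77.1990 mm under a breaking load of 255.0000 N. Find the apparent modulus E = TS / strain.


TS = F / (w * t) = 255.0000 / (23.1290 * 1.1880) = 9.2804 N/mm^2
strain = (Lf - L0) / L0 = (77.1990 - 51.5000) / 51.5000 = 0.4990
E = TS / strain = 9.2804 / 0.4990 = 18.5976 N/mm^2


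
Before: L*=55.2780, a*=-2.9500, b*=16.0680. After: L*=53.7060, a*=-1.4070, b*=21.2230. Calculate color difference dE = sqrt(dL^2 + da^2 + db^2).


dL = -1.5720, da = 1.5430, db = 5.1550
dE = sqrt((-1.5720)^2 + 1.5430^2 + 5.1550^2) = 5.6059


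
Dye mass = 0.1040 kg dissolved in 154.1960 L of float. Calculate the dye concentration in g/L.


Formula: Conc = dye_mass(kg) / volume(L) * 1000
Substituting: Conc = 0.1040 / 154.1960 * 1000
Result: 0.6745 g/L


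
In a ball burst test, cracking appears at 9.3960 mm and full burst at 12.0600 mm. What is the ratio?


Formula: Ratio = crack / burst
Substituting: Ratio = 9.3960 / 12.0600
Result: 0.7791


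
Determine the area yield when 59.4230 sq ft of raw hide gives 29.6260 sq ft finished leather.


Formula: Yield = finished / raw * 100
Substituting: Yield = 29.6260 / 59.4230 * 100
Result: 49.8561 %


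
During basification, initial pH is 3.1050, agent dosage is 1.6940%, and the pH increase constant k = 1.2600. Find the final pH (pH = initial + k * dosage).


Formula: pH_final = pH_initial + k * base_pct
Substituting: pH_final = 3.1050 + 1.2600 * 1.6940
Result: 5.2394


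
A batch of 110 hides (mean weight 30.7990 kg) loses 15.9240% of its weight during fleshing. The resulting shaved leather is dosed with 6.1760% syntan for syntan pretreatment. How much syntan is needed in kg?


Total_raw = N * avg_wt = 110 * 30.7990 = 3387.8900 kg
Substrate = Total_raw * (1 - loss/100) = 3387.8900 * (1 - 15.9240/100) = 2848.4024 kg
Syntan = Substrate * pct / 100 = 2848.4024 * 6.1760 / 100 = 175.9173 kg


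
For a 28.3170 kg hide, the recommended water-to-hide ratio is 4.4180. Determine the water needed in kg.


Formula: Water = hide_weight * ratio
Substituting: Water = 28.3170 * 4.4180
Result: 125.1045 kg


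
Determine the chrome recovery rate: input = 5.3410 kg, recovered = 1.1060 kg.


Formula: Recovery = recovered / input * 100
Substituting: Recovery = 1.1060 / 5.3410 * 100
Result: 20.7077 %


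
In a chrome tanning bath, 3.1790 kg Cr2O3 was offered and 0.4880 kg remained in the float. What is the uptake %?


Formula: Uptake = (offered - residual) / offered * 100
Substituting: Uptake = (3.1790 - 0.4880) / 3.1790 * 100
Result: 84.6493 %


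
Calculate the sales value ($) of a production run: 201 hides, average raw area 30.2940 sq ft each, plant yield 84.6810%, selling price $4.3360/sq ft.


Raw_total = N * avg_area = 201 * 30.2940 = 6089.0940 sq ft
Finished = Raw_total * yield / 100 = 6089.0940 * 84.6810 / 100 = 5156.3057 sq ft
Value = Finished * price = 5156.3057 * 4.3360 = 22357.7415 $


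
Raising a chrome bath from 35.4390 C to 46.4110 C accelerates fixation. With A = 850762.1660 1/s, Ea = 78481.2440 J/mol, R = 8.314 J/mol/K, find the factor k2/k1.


T1 = 35.4390 + 273.15 = 308.5890 K; T2 = 46.4110 + 273.15 = 319.5610 K
k1 = A * exp(-Ea/(R*T1)) = 850762.1660 * exp(-78481.2440/(8.314*308.5890)) = 4.4143e-08 1/s
k2 = A * exp(-Ea/(R*T2)) = 850762.1660 * exp(-78481.2440/(8.314*319.5610)) = 1.2618e-07 1/s
k2/k1 = 1.2618e-07 / 4.4143e-08 = 2.8585


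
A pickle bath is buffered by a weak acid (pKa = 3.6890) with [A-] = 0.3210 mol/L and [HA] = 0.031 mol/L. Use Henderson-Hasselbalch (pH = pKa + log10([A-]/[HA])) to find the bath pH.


ratio = [A-] / [HA] = 0.3210 / 0.031 = 10.3548
log10(ratio) = 1.0151
pH = pKa + log10(ratio) = 3.6890 + 1.0151 = 4.7041


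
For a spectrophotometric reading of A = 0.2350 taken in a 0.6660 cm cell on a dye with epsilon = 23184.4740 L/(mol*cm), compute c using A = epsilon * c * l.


Formula: c = A / (epsilon * l)
Substituting: c = 0.2350 / (23184.4740 * 0.6660)
Result: 1.5219e-05 mol/L


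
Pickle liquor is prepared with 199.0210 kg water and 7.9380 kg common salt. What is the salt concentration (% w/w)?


Formula: Conc = salt / (water + salt) * 100
Substituting: Conc = 7.9380 / (199.0210 + 7.9380) * 100
Result: 3.8355 %


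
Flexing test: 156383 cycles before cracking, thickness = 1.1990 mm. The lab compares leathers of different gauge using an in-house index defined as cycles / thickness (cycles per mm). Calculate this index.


Formula: Index = cycles / thickness
Substituting: Index = 156383 / 1.1990
Result: 130427.8565 cycles/mm


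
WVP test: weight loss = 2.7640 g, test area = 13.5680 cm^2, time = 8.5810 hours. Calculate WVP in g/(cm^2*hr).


Formula: WVP = loss / (area * time)
Substituting: WVP = 2.7640 / (13.5680 * 8.5810)
Result: 0.0237402 g/(cm^2*hr)


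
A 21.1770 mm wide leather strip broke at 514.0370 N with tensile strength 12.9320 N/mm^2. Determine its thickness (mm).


Formula: t = F / (TS * w)
Substituting: t = 514.0370 / (12.9320 * 21.1770)
Result: 1.8770 mm


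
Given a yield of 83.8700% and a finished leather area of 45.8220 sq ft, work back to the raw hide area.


Formula: raw = finished * 100 / yield
Substituting: raw = 45.8220 * 100 / 83.8700
Result: 54.6346 sq ft


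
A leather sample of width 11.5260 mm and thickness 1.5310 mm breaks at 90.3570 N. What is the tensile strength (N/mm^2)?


Formula: TS = force / (width * thickness)
Substituting: TS = 90.3570 / (11.5260 * 1.5310)
Result: 5.1204 N/mm^2


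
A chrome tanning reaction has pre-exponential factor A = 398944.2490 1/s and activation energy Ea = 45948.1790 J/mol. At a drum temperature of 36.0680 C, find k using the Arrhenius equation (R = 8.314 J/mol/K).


T_K = T_C + 273.15 = 36.0680 + 273.15 = 309.2180 K
exponent = -Ea / (R * T_K) = -45948.1790 / (8.314 * 309.2180) = -17.8728
k = A * exp(exponent) = 398944.2490 * exp(-17.8728) = 0.00689981 1/s


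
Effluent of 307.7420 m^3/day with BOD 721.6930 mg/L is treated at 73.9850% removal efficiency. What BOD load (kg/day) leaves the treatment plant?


Load_in = volume * conc / 1000 = 307.7420 * 721.6930 / 1000 = 222.0952 kg/day
Removed = Load_in * eff / 100 = 222.0952 * 73.9850 / 100 = 164.3172 kg/day
Load_out = Load_in - Removed = 222.0952 - 164.3172 = 57.7781 kg/day


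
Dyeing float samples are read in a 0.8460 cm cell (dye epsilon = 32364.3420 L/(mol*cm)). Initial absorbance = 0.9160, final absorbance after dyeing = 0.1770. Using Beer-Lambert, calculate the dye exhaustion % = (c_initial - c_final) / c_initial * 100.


c_initial = A_i / (epsilon * l) = 0.9160 / (32364.3420 * 0.8460) = 3.3455e-05 mol/L
c_final = A_f / (epsilon * l) = 0.1770 / (32364.3420 * 0.8460) = 6.4645e-06 mol/L
Exhaustion = (c_initial - c_final) / c_initial * 100 = (3.3455e-05 - 6.4645e-06) / 3.3455e-05 * 100 = 80.6769 %
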